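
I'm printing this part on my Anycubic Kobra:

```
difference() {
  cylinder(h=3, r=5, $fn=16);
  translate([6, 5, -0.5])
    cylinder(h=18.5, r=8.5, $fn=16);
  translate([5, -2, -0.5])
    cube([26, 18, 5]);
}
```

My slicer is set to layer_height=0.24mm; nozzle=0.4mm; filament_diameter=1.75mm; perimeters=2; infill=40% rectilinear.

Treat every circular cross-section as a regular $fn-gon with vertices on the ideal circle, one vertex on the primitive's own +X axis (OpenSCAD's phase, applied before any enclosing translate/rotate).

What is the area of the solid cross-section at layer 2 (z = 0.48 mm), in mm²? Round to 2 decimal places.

37.54 mm²

At z = 0.48 mm: the r=5 cylinder gives a regular 16-gon of circumradius 5 (constant along its height) (area = (16/2)·5.000²·sin(360°/16) = 76.54 mm²); the cylinder at (6, 5): section is a regular 16-gon, circumradius r=8.5 (area = (16/2)·8.500²·sin(360°/16) = 221.19 mm²); the 26×18 cube at (5, -2) contributes its full rectangle (area 468.00 mm²); After the difference (first − rest): starting from the r=5 cylinder (76.54 mm²), the r=8.5 cylinder at (6, 5) partially overlaps it — only the 39.00 mm² overlap (of its 221.19 mm²) is removed, clipping the outline; the 26×18 cube at (5, -2) misses the remaining region (no effect) — area = 37.54 mm². Overall, the cross-section is a single solid region. Net area = 37.54 mm².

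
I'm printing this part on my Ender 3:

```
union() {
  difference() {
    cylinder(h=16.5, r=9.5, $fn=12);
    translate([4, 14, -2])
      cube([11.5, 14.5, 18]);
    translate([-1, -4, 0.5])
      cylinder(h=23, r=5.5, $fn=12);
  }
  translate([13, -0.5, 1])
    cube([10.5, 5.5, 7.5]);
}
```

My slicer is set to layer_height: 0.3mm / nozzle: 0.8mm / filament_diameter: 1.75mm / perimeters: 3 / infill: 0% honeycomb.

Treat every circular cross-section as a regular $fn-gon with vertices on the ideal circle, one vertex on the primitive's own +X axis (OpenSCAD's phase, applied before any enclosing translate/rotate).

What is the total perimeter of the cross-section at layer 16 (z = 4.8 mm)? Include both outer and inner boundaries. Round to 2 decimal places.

At z = 4.8 mm: the r=9.5 cylinder gives a regular 12-gon of circumradius 9.5 (constant along its height) (perimeter = 2·12·9.500·sin(180°/12) = 59.01 mm); the cube at (4, 14) (footprint 11.5×14.5) is included at this height (perimeter 52.00 mm); the cylinder at (-1, -4): section is a regular 12-gon, circumradius r=5.5 (perimeter = 2·12·5.500·sin(180°/12) = 34.16 mm); After the difference (first − rest): starting from the r=9.5 cylinder, the 11.5×14.5 cube at (4, 14) misses the remaining region (no effect); the r=5.5 cylinder at (-1, -4) partially overlaps it — only the 89.90 mm² overlap (of its 90.75 mm²) is removed, clipping the outline — boundary = 85.55 mm; the cube at (13, -0.5) (footprint 10.5×5.5) is included at this height (perimeter 32.00 mm); Taking the union: the 2 present regions are separate (no shared area or edge), so areas and boundary lengths simply add and each stays a separate island — boundary = 117.55 mm. Overall, the cross-section has 2 separate islands. Total boundary length (outer) = 117.55 mm.

117.55 mm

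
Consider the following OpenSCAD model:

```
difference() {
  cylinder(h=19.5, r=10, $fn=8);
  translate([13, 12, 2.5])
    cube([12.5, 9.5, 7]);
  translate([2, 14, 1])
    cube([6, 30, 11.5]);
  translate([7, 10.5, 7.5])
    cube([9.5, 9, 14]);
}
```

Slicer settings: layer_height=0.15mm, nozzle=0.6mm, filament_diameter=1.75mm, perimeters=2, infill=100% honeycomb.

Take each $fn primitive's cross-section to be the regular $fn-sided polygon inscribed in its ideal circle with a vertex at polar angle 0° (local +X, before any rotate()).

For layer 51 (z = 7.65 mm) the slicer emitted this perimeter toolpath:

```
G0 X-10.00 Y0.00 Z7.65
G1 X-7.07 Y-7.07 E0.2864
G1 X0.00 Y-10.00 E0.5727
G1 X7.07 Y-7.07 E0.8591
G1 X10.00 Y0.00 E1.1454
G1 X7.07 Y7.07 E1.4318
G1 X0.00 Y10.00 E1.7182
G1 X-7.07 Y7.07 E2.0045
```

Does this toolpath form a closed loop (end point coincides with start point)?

no

Start point (G0): (-10.00, 0.00). End point (last G1): the path does not return to the start — open.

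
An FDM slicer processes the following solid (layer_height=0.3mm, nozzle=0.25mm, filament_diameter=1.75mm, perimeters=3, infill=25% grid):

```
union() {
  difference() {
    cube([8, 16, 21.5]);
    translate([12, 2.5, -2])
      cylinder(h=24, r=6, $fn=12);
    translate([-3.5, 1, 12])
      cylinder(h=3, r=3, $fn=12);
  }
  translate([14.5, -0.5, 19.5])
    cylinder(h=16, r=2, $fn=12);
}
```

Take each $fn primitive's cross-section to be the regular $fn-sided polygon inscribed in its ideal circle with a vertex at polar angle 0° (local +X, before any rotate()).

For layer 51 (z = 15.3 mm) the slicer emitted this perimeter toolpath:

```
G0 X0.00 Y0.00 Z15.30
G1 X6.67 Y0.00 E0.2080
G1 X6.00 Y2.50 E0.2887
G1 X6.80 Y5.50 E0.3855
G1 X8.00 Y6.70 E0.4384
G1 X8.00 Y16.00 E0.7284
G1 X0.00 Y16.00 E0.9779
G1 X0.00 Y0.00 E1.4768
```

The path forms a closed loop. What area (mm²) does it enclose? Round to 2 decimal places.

118.32 mm²

Apply the shoelace formula to the sequence of (X, Y) vertices; enclosed area = 118.32 mm².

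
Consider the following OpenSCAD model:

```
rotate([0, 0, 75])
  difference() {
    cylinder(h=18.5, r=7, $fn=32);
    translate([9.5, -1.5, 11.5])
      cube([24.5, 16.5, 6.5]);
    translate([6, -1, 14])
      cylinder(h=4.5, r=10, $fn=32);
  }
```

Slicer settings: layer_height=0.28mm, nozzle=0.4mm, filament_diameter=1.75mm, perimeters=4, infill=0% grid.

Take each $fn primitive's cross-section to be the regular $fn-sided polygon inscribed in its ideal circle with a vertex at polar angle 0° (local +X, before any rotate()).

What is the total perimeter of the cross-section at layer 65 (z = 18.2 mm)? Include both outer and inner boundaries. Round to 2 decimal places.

At z = 18.2 mm: the r=7 cylinder gives a regular 32-gon of circumradius 7 (constant along its height) (perimeter = 2·32·7.000·sin(180°/32) = 43.91 mm); the cube at (9.5, -1.5) is absent (z outside [11.5, 18]); the r=10 cylinder at (6, -1) gives a regular 32-gon of circumradius 10 (constant along its height) (perimeter = 2·32·10.000·sin(180°/32) = 62.73 mm); Subtracting the remaining from the first: starting from the r=7 cylinder, the r=10 cylinder at (6, -1) partially overlaps it — only the 118.23 mm² overlap (of its 312.14 mm²) is removed, clipping the outline — boundary = 34.89 mm; (whole slice rotated 75° about Z — lengths, areas and connectivity unchanged). Overall, the cross-section is a single solid region. Total boundary length (outer) = 34.89 mm.

34.89 mm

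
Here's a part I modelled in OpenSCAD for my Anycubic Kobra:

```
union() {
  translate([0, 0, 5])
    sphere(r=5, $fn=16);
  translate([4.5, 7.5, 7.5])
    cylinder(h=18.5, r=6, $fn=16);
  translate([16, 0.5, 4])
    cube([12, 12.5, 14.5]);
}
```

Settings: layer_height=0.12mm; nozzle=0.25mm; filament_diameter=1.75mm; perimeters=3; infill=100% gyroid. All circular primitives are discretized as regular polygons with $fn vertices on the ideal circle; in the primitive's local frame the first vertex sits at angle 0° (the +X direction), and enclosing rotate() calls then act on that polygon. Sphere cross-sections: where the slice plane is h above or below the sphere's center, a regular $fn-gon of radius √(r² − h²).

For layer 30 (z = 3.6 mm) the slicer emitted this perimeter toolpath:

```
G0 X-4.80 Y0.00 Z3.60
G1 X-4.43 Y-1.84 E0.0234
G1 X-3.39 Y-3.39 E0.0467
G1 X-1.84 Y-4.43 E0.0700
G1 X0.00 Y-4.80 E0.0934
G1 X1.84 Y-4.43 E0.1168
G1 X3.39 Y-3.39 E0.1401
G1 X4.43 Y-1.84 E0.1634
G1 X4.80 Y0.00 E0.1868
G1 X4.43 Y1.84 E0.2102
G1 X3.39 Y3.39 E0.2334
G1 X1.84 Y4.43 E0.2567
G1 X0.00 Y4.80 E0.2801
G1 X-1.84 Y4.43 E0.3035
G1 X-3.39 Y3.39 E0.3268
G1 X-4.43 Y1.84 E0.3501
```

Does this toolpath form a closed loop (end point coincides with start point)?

no

Start point (G0): (-4.80, 0.00). End point (last G1): the path does not return to the start — open.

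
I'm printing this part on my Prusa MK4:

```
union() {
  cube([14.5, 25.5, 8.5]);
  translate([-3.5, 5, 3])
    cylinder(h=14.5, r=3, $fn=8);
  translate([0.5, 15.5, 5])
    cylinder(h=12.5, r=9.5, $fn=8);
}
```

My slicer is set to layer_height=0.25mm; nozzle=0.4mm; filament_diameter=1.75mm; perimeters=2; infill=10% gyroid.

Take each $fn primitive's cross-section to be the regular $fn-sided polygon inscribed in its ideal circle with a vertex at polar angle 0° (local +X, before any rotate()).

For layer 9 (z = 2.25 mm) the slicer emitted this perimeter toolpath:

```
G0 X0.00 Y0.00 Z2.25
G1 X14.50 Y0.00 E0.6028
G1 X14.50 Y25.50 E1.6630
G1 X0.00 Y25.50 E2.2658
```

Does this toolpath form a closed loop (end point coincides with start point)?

Start point (G0): (0.00, 0.00). End point (last G1): the path does not return to the start — open.

no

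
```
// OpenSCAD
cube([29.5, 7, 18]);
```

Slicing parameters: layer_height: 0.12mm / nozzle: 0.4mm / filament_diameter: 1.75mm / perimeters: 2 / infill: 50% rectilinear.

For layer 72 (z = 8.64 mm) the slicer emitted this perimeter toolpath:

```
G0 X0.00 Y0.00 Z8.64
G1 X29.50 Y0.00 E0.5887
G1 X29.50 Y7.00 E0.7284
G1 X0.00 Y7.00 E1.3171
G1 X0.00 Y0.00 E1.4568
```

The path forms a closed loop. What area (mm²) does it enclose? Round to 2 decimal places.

Apply the shoelace formula to the sequence of (X, Y) vertices; enclosed area = 206.50 mm².

206.50 mm²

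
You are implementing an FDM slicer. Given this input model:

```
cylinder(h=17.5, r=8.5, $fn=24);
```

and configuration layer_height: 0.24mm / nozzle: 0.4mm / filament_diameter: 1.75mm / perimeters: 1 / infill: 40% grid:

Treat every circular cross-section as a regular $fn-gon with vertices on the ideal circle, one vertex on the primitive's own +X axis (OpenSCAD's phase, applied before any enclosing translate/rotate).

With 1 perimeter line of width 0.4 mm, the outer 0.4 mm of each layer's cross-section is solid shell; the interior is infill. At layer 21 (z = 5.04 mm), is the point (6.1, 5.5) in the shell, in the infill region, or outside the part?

shell

At z = 5.04 mm: the r=8.5 cylinder contributes a regular 24-gon of circumradius 8.5. Overall, the cross-section is a single solid region. The nearest boundary edge runs (7.36, 4.25)→(6.01, 6.01); distance from the point to it = 0.24 mm. The point is inside the cross-section, 0.24 mm from the nearest boundary — within the 0.4 mm shell band (1 × 0.4).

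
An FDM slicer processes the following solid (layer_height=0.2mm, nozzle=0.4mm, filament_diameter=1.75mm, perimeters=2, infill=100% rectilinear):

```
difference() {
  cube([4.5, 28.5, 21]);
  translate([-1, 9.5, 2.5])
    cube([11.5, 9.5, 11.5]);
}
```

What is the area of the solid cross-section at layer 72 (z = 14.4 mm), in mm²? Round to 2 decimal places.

128.25 mm²

At z = 14.4 mm: the 4.5×28.5 cube contributes its full rectangle (area 128.25 mm²); the cube at (-1, 9.5) does not reach this height (z outside [2.5, 14]); Subtracting the remaining from the first: none of the subtracted shapes is present at this height, so the 4.5×28.5 cube is unchanged — area = 128.25 mm². Overall, the cross-section is a single solid region. Net area = 128.25 mm².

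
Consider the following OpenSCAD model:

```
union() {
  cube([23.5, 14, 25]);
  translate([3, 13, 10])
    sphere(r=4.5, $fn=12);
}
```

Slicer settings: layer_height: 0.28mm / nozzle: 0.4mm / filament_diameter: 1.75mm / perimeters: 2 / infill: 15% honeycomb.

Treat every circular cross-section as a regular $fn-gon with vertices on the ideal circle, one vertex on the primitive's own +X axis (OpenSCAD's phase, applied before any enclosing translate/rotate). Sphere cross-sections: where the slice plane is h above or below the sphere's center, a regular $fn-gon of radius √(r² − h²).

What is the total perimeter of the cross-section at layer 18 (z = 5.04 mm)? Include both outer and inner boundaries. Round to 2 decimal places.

At z = 5.04 mm: the 23.5×14 cube contributes its full rectangle (perimeter 75.00 mm); the sphere at (3, 13) does not reach this height (|z−center|=4.960 > r=4.5); Taking the union: only the 23.5×14 cube is present, so the union is just that shape — boundary = 75.00 mm. Overall, the cross-section is a single solid region. Total boundary length (outer) = 75.00 mm.

75.00 mm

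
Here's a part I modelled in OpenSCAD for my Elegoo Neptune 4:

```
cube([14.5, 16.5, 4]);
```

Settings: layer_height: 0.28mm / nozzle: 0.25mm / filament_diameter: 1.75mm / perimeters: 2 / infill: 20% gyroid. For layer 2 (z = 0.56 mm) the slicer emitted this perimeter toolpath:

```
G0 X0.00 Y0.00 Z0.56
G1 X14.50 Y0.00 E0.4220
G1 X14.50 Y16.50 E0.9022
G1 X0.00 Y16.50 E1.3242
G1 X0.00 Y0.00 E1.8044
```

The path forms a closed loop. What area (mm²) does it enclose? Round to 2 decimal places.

Apply the shoelace formula to the sequence of (X, Y) vertices; enclosed area = 239.25 mm².

239.25 mm²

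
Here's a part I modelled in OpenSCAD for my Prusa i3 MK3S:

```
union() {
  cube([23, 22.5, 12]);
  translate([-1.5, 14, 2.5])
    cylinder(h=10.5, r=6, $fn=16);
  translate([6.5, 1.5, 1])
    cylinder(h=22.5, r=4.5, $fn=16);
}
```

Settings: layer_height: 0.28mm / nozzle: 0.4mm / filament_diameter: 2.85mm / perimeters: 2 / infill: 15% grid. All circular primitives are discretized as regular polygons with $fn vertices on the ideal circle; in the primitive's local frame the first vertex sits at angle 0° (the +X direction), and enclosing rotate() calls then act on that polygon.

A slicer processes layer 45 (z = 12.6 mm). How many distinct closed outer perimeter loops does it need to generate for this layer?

At z = 12.6 mm: the cube does not reach this height (z outside [0, 12]); the r=6 cylinder at (-1.5, 14) gives a regular 16-gon of circumradius 6 (constant along its height); the r=4.5 cylinder at (6.5, 1.5) contributes a regular 16-gon of circumradius 4.5; Merging all regions: the 2 present regions are separate (no shared area or edge), so areas and boundary lengths simply add and each stays a separate island — 2 connected regions. The result has 2 disconnected regions.

2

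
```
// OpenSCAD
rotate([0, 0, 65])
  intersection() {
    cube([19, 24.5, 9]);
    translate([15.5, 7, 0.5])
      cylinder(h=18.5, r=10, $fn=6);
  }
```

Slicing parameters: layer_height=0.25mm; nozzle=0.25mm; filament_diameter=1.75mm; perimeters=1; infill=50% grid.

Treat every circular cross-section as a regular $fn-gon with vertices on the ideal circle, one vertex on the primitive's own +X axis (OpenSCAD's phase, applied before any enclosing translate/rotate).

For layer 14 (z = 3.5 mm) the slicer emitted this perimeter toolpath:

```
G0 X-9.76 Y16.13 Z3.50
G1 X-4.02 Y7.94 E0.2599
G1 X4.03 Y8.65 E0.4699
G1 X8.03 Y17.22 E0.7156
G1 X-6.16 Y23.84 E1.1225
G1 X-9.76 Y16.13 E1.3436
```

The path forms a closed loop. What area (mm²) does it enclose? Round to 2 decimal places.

Apply the shoelace formula to the sequence of (X, Y) vertices; enclosed area = 175.67 mm².

175.67 mm²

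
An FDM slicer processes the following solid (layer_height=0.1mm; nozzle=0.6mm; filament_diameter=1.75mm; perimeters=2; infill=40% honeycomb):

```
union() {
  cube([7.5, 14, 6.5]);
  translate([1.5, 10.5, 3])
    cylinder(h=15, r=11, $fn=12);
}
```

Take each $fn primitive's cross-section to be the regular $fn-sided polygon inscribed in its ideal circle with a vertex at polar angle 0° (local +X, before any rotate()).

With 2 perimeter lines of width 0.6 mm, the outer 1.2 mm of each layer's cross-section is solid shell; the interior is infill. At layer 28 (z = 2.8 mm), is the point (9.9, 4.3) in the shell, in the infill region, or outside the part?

At z = 2.8 mm: the cube is present — its section is the full 7.5×14 rectangle; the cylinder at (1.5, 10.5) is absent (z outside [3, 18]); Taking the union: only the 7.5×14 cube is present, so the union is just that shape — 1 connected region. Overall, the cross-section is a single solid region. The nearest boundary edge runs (7.50, 0.00)→(7.50, 14.00); distance from the point to it = 2.40 mm. The point is not inside any of the regions above, so it lies outside the cross-section (2.40 mm from the nearest boundary).

outside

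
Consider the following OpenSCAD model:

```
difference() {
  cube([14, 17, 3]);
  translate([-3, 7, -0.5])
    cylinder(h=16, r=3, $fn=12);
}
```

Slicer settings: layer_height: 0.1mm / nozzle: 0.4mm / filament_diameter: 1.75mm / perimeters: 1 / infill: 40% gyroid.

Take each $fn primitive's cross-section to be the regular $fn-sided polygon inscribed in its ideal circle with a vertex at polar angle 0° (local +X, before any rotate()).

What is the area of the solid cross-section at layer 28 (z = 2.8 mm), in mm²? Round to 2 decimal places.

At z = 2.8 mm: the cube is present — its section is the full 14×17 rectangle (area 238.00 mm²); the r=3 cylinder at (-3, 7) gives a regular 12-gon of circumradius 3 (constant along its height) (area = (12/2)·3.000²·sin(360°/12) = 27.00 mm²); After the difference (first − rest): starting from the 14×17 cube (238.00 mm²), the r=3 cylinder at (-3, 7) misses the remaining region (no effect) — area = 238.00 mm². Overall, the cross-section is a single solid region. Net area = 238.00 mm².

238.00 mm²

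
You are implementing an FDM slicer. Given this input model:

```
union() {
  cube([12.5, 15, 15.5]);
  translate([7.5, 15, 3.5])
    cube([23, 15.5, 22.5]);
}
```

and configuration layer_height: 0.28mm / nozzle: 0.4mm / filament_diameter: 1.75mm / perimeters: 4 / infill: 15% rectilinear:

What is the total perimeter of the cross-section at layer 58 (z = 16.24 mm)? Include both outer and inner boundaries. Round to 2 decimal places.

77.00 mm

At z = 16.24 mm: the cube does not reach this height (z outside [0, 15.5]); the cube at (7.5, 15) is present — its section is the full 23×15.5 rectangle (perimeter 77.00 mm); Merging all regions: only the 23×15.5 cube at (7.5, 15) is present, so the union is just that shape — boundary = 77.00 mm. Overall, the cross-section is a single solid region. Total boundary length (outer) = 77.00 mm.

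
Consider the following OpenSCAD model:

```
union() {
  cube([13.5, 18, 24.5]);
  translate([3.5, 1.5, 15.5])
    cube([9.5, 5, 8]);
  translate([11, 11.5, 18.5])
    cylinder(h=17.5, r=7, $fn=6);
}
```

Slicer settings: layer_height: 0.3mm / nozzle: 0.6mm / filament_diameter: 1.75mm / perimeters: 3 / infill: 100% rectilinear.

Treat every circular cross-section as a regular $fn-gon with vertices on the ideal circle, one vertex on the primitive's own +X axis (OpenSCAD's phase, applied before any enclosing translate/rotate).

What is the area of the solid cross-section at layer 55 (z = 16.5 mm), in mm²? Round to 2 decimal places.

At z = 16.5 mm: the 13.5×18 cube contributes its full rectangle (area 243.00 mm²); the cube at (3.5, 1.5) (footprint 9.5×5) is included at this height (area 47.50 mm²); the cylinder at (11, 11.5) does not reach this height (z outside [18.5, 36]); Taking the union: the 9.5×5 cube at (3.5, 1.5) lies entirely inside the 13.5×18 cube, so the union is just the 13.5×18 cube — area = 243.00 mm². Overall, the cross-section is a single solid region. Net area = 243.00 mm².

243.00 mm²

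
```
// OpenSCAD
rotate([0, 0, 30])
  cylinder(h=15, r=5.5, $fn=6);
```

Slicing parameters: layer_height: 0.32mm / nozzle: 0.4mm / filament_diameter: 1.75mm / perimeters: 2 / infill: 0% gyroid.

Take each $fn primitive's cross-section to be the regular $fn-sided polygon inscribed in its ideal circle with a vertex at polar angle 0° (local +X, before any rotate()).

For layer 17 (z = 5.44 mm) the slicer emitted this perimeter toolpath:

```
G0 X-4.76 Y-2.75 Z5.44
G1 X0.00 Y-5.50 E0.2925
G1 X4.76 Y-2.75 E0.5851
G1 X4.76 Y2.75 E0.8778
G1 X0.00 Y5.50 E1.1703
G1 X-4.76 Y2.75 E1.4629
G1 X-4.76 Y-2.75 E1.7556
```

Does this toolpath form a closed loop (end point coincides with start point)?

yes

Start point (G0): (-4.76, -2.75). End point (last G1): the path returns to the start — closed.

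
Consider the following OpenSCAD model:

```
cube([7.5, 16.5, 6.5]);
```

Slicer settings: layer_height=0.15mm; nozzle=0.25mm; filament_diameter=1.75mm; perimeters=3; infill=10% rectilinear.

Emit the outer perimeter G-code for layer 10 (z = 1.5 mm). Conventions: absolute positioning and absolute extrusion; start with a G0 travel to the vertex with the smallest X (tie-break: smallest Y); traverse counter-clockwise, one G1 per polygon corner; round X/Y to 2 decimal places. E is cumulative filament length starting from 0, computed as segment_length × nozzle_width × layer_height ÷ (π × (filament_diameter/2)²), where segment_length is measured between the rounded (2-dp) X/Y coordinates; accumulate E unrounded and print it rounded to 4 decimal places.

At z = 1.5 mm: the 7.5×16.5 cube contributes its full rectangle. The outline is a single polygon with 4 vertices. Extrusion per mm of travel: 0.25 × 0.15 / (π × 0.875²) = 0.015591. Accumulating E over each segment gives final E = 0.7484.

G0 X0.00 Y0.00 Z1.50
G1 X7.50 Y0.00 E0.1169
G1 X7.50 Y16.50 E0.3742
G1 X0.00 Y16.50 E0.4911
G1 X0.00 Y0.00 E0.7484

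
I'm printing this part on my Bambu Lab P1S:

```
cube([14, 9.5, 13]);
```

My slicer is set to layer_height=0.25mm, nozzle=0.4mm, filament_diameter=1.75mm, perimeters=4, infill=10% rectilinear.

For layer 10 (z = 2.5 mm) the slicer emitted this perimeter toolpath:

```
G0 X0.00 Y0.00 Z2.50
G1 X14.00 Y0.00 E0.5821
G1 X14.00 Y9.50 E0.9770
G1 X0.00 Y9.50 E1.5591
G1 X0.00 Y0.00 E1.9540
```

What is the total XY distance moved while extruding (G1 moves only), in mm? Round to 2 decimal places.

47.00 mm

Sum the Euclidean lengths of each G1 segment: total = 47.00 mm.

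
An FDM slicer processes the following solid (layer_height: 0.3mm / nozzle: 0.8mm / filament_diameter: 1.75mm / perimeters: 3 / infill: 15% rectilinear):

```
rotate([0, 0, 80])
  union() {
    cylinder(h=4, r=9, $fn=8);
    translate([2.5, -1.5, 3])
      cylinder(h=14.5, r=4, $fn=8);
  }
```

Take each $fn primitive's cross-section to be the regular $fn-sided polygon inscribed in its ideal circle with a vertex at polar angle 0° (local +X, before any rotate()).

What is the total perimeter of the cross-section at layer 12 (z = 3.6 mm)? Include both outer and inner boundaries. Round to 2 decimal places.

55.11 mm

At z = 3.6 mm: the r=9 cylinder gives a regular 8-gon of circumradius 9 (constant along its height) (perimeter = 2·8·9.000·sin(180°/8) = 55.11 mm); the r=4 cylinder at (2.5, -1.5) contributes a regular 8-gon of circumradius 4 (perimeter = 2·8·4.000·sin(180°/8) = 24.49 mm); Combining (union): the r=4 cylinder at (2.5, -1.5) lies entirely inside the r=9 cylinder, so the union is just the r=9 cylinder — boundary = 55.11 mm; (rotated 80° about Z; rotation is an isometry so areas/perimeters/island counts are preserved). Overall, the cross-section is a single solid region. Total boundary length (outer) = 55.11 mm.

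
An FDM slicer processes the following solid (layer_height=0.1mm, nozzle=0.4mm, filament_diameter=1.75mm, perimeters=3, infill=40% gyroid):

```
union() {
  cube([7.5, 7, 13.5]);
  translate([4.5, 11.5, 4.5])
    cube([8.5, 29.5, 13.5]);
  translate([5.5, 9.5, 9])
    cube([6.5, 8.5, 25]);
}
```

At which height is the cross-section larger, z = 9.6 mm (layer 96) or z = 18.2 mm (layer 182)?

Layer 96 (z = 9.6): the cube is present — its section is the full 7.5×7 rectangle (area 52.50 mm²); the cube at (4.5, 11.5) (footprint 8.5×29.5) is included at this height (area 250.75 mm²); the cube at (5.5, 9.5) (footprint 6.5×8.5) is included at this height (area 55.25 mm²); Merging all regions: the regions partially overlap — summed areas 358.50 mm² minus the doubly-counted overlap 42.25 mm² gives 316.25 mm² — area = 316.25 mm². So its area = 316.25 mm². Layer 182 (z = 18.2): the cube is not intersected at this z (z outside [0, 13.5]); the cube at (4.5, 11.5) is absent (z outside [4.5, 18]); the cube at (5.5, 9.5) (footprint 6.5×8.5) is included at this height (area 55.25 mm²); Merging all regions: only the 6.5×8.5 cube at (5.5, 9.5) is present, so the union is just that shape — area = 55.25 mm². So its area = 55.25 mm². Layer 96 is larger (316.25 vs 55.25 mm²).

layer 96 (z = 9.6 mm)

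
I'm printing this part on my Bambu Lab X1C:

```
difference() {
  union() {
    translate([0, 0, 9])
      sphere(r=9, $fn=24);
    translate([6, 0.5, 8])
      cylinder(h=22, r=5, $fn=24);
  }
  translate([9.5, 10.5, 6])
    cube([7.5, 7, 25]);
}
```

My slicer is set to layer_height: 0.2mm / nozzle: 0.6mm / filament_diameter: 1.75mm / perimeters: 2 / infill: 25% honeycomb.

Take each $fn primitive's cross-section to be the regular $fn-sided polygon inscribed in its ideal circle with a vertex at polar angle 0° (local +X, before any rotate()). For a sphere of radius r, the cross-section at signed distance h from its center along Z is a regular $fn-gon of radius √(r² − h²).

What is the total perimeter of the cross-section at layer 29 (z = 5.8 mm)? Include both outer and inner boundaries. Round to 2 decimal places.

52.70 mm

At z = 5.8 mm: the sphere: section is a regular 24-gon, circumradius = √(r²−h²) = √(9²−3.2²) = 8.412 (perimeter = 2·24·8.412·sin(180°/24) = 52.70 mm); the cylinder at (6, 0.5) does not reach this height (z outside [8, 30]); Taking the union: only the r=9 sphere is present, so the union is just that shape — boundary = 52.70 mm; the cube at (9.5, 10.5) is absent (z outside [6, 31]); After the difference (first − rest): none of the subtracted shapes is present at this height, so the result so far is unchanged — boundary = 52.70 mm. Overall, the cross-section is a single solid region. Total boundary length (outer) = 52.70 mm.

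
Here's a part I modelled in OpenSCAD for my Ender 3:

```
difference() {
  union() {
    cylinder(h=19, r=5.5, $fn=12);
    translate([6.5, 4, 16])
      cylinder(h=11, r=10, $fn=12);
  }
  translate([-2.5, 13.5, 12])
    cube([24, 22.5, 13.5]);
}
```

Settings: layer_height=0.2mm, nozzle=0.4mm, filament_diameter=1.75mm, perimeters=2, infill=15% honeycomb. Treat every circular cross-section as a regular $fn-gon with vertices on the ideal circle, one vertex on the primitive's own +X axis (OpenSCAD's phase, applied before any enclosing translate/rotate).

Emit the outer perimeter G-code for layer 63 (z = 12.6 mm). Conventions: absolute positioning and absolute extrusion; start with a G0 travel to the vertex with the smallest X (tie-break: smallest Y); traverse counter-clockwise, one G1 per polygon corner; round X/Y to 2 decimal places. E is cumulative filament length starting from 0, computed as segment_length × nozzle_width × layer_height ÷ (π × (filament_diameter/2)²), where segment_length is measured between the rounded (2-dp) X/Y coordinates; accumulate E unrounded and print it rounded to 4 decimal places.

At z = 12.6 mm: the r=5.5 cylinder gives a regular 12-gon of circumradius 5.5 (constant along its height); the cylinder at (6.5, 4) is absent (z outside [16, 27]); Merging all regions: only the r=5.5 cylinder is present, so the union is just that shape — 1 connected region; the 24×22.5 cube at (-2.5, 13.5) contributes its full rectangle; After the difference (first − rest): starting from that combined region, the 24×22.5 cube at (-2.5, 13.5) misses the remaining region (no effect) — 1 connected region. The outline is a single polygon with 12 vertices. Extrusion per mm of travel: 0.4 × 0.2 / (π × 0.875²) = 0.033260. Accumulating E over each segment gives final E = 1.1359.

G0 X-5.50 Y0.00 Z12.60
G1 X-4.76 Y-2.75 E0.0947
G1 X-2.75 Y-4.76 E0.1893
G1 X0.00 Y-5.50 E0.2840
G1 X2.75 Y-4.76 E0.3787
G1 X4.76 Y-2.75 E0.4732
G1 X5.50 Y0.00 E0.5680
G1 X4.76 Y2.75 E0.6627
G1 X2.75 Y4.76 E0.7572
G1 X0.00 Y5.50 E0.8519
G1 X-2.75 Y4.76 E0.9467
G1 X-4.76 Y2.75 E1.0412
G1 X-5.50 Y0.00 E1.1359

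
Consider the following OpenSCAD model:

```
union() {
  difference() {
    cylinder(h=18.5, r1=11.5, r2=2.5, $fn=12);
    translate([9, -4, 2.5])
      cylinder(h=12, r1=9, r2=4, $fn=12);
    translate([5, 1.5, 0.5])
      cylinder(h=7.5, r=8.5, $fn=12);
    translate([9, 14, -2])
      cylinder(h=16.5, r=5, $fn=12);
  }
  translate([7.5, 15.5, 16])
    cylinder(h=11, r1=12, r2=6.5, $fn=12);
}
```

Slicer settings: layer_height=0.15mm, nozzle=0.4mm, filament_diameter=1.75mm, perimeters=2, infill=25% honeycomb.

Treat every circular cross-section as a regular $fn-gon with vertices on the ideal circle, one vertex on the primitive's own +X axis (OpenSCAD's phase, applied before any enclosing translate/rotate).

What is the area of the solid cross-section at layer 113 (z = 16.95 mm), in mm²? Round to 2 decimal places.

430.24 mm²

At z = 16.95 mm: the cone contributes a regular 12-gon of circumradius 3.254 (interpolated between r1=11.5 and r2=2.5 at t=0.916) (area = (12/2)·3.254²·sin(360°/12) = 31.77 mm²); the cone at (9, -4) does not reach this height (z outside [2.5, 14.5]); the cylinder at (5, 1.5) is not intersected at this z (z outside [0.5, 8]); the cylinder at (9, 14) is absent (z outside [-2, 14.5]); Subtracting the remaining from the first: none of the subtracted shapes is present at this height, so the cone is unchanged — area = 31.77 mm²; the cone at (7.5, 15.5) contributes a regular 12-gon of circumradius 11.525 (interpolated between r1=12 and r2=6.5 at t=0.086) (area = (12/2)·11.525²·sin(360°/12) = 398.48 mm²); Combining (union): the 2 present regions are separate (no shared area or edge), so areas and boundary lengths simply add and each stays a separate island — area = 430.24 mm². Overall, the cross-section has 2 separate islands. Net area = 430.24 mm².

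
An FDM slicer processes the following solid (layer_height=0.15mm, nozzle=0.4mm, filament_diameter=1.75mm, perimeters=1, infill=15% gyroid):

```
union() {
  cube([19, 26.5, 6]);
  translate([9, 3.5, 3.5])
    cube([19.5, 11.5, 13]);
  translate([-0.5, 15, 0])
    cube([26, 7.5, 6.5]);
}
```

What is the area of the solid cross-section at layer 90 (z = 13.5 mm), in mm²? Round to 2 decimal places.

At z = 13.5 mm: the cube is not intersected at this z (z outside [0, 6]); the cube at (9, 3.5) (footprint 19.5×11.5) is included at this height (area 224.25 mm²); the cube at (-0.5, 15) does not reach this height (z outside [0, 6.5]); Merging all regions: only the 19.5×11.5 cube at (9, 3.5) is present, so the union is just that shape — area = 224.25 mm². Overall, the cross-section is a single solid region. Net area = 224.25 mm².

224.25 mm²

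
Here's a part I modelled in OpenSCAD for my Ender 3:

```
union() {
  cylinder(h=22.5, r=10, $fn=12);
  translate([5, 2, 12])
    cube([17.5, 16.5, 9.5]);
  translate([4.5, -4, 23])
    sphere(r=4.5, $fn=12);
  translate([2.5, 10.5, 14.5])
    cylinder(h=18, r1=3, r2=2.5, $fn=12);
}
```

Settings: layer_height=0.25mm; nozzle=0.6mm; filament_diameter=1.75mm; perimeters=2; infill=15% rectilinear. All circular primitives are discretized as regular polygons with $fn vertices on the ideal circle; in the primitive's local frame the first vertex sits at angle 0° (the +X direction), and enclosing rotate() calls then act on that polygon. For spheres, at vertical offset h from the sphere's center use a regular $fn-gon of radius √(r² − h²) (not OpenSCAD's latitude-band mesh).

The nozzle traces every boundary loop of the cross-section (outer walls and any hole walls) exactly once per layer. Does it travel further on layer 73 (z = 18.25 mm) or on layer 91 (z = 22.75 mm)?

layer 73 (z = 18.25 mm)

Layer 73 (z = 18.25): the r=10 cylinder contributes a regular 12-gon of circumradius 10 (perimeter = 2·12·10.000·sin(180°/12) = 62.12 mm); the cube at (5, 2) is present — its section is the full 17.5×16.5 rectangle (perimeter 68.00 mm); the sphere at (4.5, -4) does not reach this height (|z−center|=4.750 > r=4.5); the cone at (2.5, 10.5): at t=0.208 of its height the radius interpolates to r₁+(r₂−r₁)t = 2.896, giving a regular 12-gon of that circumradius (perimeter = 2·12·2.896·sin(180°/12) = 17.99 mm); Merging all regions: the regions partially overlap (shared area 25.79 mm²), so the edge portions inside another operand are dropped and the merged outline is re-measured after clipping — boundary (outer + 1 inner loop) = 111.18 mm. So its perimeter = 111.18 mm. Layer 91 (z = 22.75): the cylinder is not intersected at this z (z outside [0, 22.5]); the cube at (5, 2) is absent (z outside [12, 21.5]); the r=4.5 sphere at (4.5, -4) contributes a regular 12-gon of circumradius √(4.5²−0.25²) = 4.493 (perimeter = 2·12·4.493·sin(180°/12) = 27.91 mm); the cone at (2.5, 10.5) contributes a regular 12-gon of circumradius 2.771 (interpolated between r1=3 and r2=2.5 at t=0.458) (perimeter = 2·12·2.771·sin(180°/12) = 17.21 mm); Merging all regions: the 2 present regions are separate (no shared area or edge), so areas and boundary lengths simply add and each stays a separate island — boundary = 45.12 mm. So its perimeter = 45.12 mm. Layer 73 is larger (111.18 vs 45.12 mm).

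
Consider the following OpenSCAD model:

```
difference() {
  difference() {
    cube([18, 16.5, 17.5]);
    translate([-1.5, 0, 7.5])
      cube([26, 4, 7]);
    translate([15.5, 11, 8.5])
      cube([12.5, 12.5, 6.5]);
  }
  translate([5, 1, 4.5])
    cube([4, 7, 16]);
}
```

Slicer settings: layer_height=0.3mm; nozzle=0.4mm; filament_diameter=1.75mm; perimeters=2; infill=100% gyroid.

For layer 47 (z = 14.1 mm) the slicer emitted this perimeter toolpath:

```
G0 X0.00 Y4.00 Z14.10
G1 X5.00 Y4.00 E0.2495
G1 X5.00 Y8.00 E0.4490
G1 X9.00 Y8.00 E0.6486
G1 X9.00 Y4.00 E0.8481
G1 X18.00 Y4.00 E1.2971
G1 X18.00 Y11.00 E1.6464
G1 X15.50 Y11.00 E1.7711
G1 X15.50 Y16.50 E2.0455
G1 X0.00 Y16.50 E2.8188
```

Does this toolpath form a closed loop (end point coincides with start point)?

no

Start point (G0): (0.00, 4.00). End point (last G1): the path does not return to the start — open.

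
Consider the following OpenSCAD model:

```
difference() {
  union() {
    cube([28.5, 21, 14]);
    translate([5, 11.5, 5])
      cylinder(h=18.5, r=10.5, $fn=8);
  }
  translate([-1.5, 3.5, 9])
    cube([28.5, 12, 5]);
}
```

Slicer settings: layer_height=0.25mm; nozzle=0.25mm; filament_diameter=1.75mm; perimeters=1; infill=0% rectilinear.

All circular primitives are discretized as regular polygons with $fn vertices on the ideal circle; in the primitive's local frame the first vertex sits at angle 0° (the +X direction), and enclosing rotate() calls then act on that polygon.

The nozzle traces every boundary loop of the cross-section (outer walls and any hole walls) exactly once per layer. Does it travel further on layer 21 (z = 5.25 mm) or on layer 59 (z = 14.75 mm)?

layer 21 (z = 5.25 mm)

Layer 21 (z = 5.25): the cube is present — its section is the full 28.5×21 rectangle (perimeter 99.00 mm); the r=10.5 cylinder at (5, 11.5) gives a regular 8-gon of circumradius 10.5 (constant along its height) (perimeter = 2·8·10.500·sin(180°/8) = 64.29 mm); Taking the union: the regions partially overlap (shared area 248.15 mm²), so the edge portions inside another operand are dropped and the merged outline is re-measured after clipping — boundary = 103.86 mm; the cube at (-1.5, 3.5) does not reach this height (z outside [9, 14]); Taking the first minus the rest: none of the subtracted shapes is present at this height, so the result so far is unchanged — boundary = 103.86 mm. So its perimeter = 103.86 mm. Layer 59 (z = 14.75): the cube does not reach this height (z outside [0, 14]); the cylinder at (5, 11.5): section is a regular 8-gon, circumradius r=10.5 (perimeter = 2·8·10.500·sin(180°/8) = 64.29 mm); Combining (union): only the r=10.5 cylinder at (5, 11.5) is present, so the union is just that shape — boundary = 64.29 mm; the cube at (-1.5, 3.5) is not intersected at this z (z outside [9, 14]); After the difference (first − rest): none of the subtracted shapes is present at this height, so the result so far is unchanged — boundary = 64.29 mm. So its perimeter = 64.29 mm. Layer 21 is larger (103.86 vs 64.29 mm).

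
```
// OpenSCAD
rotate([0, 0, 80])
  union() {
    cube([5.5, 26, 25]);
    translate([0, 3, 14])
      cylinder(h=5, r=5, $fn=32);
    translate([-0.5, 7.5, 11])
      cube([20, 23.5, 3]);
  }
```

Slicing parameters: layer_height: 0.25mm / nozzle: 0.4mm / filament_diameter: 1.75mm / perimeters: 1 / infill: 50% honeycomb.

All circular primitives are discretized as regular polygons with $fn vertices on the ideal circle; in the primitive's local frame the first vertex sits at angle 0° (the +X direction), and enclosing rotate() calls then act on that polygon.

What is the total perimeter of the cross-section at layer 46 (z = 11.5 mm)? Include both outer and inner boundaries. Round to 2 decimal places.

102.00 mm

At z = 11.5 mm: the cube (footprint 5.5×26) is included at this height (perimeter 63.00 mm); the cylinder at (0, 3) does not reach this height (z outside [14, 19]); the cube at (-0.5, 7.5) is present — its section is the full 20×23.5 rectangle (perimeter 87.00 mm); Merging all regions: the regions partially overlap (shared area 101.75 mm²), so the edge portions inside another operand are dropped and the merged outline is re-measured after clipping — boundary = 102.00 mm; (whole slice rotated 80° about Z — lengths, areas and connectivity unchanged). Overall, the cross-section is a single solid region. Total boundary length (outer) = 102.00 mm.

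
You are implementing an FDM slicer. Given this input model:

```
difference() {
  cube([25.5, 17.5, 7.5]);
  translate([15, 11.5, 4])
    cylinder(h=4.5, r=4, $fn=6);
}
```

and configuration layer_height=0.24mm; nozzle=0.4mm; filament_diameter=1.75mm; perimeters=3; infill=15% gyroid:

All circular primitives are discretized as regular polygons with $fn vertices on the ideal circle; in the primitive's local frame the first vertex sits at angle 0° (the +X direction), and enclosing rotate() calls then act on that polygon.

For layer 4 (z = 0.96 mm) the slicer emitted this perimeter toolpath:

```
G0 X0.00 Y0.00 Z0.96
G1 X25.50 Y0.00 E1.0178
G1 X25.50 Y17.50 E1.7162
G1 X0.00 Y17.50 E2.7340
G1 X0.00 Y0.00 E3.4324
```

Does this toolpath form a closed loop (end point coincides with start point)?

Start point (G0): (0.00, 0.00). End point (last G1): the path returns to the start — closed.

yes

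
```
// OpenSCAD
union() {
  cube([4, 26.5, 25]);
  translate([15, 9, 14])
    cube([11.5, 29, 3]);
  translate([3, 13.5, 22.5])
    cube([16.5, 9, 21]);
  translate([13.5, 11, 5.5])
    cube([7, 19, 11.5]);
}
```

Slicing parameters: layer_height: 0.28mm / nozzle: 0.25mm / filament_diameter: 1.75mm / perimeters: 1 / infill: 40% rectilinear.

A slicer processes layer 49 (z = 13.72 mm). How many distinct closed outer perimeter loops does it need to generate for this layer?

2

At z = 13.72 mm: the cube (footprint 4×26.5) is included at this height; the cube at (15, 9) is absent (z outside [14, 17]); the cube at (3, 13.5) is not intersected at this z (z outside [22.5, 43.5]); the cube at (13.5, 11) (footprint 7×19) is included at this height; Combining (union): the 2 present regions are separate (no shared area or edge), so areas and boundary lengths simply add and each stays a separate island — 2 connected regions. The result has 2 disconnected regions.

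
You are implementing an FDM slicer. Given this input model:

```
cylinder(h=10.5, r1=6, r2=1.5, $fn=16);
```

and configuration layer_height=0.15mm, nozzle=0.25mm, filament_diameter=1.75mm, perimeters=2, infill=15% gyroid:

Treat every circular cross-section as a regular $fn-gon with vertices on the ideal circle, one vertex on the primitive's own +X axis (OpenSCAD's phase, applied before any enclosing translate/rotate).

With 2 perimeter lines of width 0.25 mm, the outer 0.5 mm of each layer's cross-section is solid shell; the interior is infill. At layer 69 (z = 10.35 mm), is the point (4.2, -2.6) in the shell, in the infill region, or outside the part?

At z = 10.35 mm: the cone: at t=0.986 of its height the radius interpolates to r₁+(r₂−r₁)t = 1.564, giving a regular 16-gon of that circumradius. Overall, the cross-section is a single solid region. The nearest boundary edge runs (1.11, -1.11)→(1.45, -0.60); distance from the point to it = 3.40 mm. The point is not inside any of the regions above, so it lies outside the cross-section (3.40 mm from the nearest boundary).

outside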